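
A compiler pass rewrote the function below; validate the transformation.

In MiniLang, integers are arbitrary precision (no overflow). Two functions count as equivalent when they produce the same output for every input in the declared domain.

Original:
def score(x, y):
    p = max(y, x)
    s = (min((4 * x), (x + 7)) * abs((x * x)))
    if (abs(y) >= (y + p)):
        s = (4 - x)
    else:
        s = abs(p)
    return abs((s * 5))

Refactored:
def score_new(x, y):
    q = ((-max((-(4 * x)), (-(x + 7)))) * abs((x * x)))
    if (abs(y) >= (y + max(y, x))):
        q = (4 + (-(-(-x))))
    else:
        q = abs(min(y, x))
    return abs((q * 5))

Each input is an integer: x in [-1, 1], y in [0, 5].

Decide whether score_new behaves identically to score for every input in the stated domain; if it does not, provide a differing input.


At x=-1, y=2: score gives 10, score_new gives 5.
verdict: not equivalent; witness: x=-1, y=2


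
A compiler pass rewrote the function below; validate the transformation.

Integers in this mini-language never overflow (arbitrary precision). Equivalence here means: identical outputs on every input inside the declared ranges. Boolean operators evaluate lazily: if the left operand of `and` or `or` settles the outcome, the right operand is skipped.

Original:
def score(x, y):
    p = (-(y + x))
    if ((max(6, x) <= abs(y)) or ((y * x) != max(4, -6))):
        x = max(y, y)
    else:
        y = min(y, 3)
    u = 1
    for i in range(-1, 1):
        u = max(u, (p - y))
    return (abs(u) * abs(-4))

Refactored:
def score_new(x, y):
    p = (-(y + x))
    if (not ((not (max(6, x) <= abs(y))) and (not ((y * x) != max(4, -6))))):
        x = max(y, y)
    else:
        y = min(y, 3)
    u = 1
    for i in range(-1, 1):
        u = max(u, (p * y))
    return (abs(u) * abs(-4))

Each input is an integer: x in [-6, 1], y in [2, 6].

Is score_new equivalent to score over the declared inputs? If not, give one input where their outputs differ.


Try x=-6, y=2.
score: p = 4; ((max(6, x) <= abs(y)) or ((y * x) != max(4, -6))) -> true; x = 2; u = 1; [i=-1]; u = 2; [i=0]; u = 2; return 8
score_new: p = 4; (not ((not (max(6, x) <= abs(y))) and (not ((y * x) != max(4, -6))))) -> true; x = 2; u = 1; [i=-1]; u = 8; [i=0]; u = 8; return 32
8 vs 32 — the two versions disagree here.
verdict: not equivalent; witness: x=-6, y=2


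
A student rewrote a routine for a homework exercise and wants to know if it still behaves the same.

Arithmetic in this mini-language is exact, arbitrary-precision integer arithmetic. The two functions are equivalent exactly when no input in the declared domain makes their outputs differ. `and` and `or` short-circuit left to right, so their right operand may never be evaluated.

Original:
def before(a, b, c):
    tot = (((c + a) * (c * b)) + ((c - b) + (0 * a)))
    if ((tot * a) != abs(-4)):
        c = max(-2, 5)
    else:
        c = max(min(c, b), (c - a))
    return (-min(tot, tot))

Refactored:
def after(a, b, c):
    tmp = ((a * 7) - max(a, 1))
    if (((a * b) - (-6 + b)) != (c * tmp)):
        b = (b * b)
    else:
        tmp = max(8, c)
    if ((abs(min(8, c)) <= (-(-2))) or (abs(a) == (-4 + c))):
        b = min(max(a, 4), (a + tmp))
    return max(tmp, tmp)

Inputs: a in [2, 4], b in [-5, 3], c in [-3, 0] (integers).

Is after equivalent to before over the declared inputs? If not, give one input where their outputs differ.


The rewrite breaks on a=2, b=-5, c=-3, where the results are 13 and 12.
before: tot := -13 | ((tot * a) != abs(-4)): true | c := 5 | result 13
after: tmp := 12 | (((a * b) - (-6 + b)) != (c * tmp)): true | b := 25 | ((abs(min(8, c)) <= (-(-2))) or (abs(a) == (-4 + c))): false | result 12
verdict: not equivalent; witness: a=2, b=-5, c=-3


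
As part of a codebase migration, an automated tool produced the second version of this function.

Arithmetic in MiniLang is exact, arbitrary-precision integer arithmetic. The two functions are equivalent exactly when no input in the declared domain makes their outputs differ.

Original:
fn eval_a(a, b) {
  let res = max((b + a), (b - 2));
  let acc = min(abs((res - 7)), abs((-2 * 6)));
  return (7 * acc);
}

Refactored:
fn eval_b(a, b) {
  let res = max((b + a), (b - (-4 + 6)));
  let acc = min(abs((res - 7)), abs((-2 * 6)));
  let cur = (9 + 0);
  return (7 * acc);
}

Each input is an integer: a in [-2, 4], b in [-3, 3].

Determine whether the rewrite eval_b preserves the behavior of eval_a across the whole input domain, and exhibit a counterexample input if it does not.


This is a faithful refactor — local variable names differ, and arithmetic usage differs, and statement counts differ, and constant usage differs, but the computed results match everywhere.
As a probe, take a=1, b=-3: eval_a runs res = -2; acc = 9; return 63; eval_b runs res = -2; acc = 9; cur = 9; return 63; both end at 63.
Checked all 49 inputs in the declared domain: the outputs agree on every one.
verdict: equivalent


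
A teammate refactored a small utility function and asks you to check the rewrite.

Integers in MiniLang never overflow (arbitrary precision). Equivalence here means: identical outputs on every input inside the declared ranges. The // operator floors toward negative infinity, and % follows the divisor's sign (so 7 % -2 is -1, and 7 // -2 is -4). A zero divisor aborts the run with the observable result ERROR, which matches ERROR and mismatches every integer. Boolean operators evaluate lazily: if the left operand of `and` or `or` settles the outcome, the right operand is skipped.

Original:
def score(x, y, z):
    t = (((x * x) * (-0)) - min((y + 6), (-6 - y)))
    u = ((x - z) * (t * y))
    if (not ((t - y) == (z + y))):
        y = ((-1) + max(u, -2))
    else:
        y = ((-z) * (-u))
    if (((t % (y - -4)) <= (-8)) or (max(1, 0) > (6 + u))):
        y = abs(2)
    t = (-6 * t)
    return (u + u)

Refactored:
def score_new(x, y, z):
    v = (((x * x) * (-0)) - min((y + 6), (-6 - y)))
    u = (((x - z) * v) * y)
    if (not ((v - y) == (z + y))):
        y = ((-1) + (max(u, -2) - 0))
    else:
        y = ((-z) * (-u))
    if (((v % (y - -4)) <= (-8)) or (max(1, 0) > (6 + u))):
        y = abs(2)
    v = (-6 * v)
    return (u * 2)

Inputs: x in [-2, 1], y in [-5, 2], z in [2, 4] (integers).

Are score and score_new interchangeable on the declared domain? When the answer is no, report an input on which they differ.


Equivalent — the differences include constant usage differs; arithmetic usage differs; local variable names differ, yet no declared input distinguishes the two.
Spot check at x=-1, y=-5, z=2 — score: t=1, then u=15, then (not ((t - y) == (z + y))) is true, then y=14, then (((t % (y - -4)) <= (-8)) or (max(1, 0) > (6 + u))) is false, then t=-6, then returns 30. score_new: v=1, then u=15, then (not ((v - y) == (z + y))) is true, then y=14, then (((v % (y - -4)) <= (-8)) or (max(1, 0) > (6 + u))) is false, then v=-6, then returns 30. Both give 30.
Across all 96 domain points the two functions coincide.
verdict: equivalent


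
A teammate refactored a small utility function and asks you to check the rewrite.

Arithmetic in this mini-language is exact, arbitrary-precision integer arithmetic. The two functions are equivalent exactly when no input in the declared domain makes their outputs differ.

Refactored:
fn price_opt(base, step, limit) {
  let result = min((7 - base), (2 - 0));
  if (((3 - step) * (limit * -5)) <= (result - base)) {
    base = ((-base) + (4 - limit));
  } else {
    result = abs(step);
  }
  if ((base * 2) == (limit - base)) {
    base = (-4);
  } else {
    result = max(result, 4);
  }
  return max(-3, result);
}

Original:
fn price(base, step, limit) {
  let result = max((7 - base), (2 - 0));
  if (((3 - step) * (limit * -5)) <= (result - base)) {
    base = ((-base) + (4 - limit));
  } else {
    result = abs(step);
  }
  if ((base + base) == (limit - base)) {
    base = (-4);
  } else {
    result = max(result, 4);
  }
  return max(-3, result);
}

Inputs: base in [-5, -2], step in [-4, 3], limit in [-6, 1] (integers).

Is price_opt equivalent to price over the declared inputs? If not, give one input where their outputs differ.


Not equivalent: base=-5, step=-4, limit=0 separates them (12 vs 4).
price: result = 12; (((3 - step) * (limit * -5)) <= (result - base)) -> true; base = 9; ((base + base) == (limit - base)) -> false; result = 12; return 12
price_opt: result = 2; (((3 - step) * (limit * -5)) <= (result - base)) -> true; base = 9; ((base * 2) == (limit - base)) -> false; result = 4; return 4
verdict: not equivalent; witness: base=-5, step=-4, limit=0


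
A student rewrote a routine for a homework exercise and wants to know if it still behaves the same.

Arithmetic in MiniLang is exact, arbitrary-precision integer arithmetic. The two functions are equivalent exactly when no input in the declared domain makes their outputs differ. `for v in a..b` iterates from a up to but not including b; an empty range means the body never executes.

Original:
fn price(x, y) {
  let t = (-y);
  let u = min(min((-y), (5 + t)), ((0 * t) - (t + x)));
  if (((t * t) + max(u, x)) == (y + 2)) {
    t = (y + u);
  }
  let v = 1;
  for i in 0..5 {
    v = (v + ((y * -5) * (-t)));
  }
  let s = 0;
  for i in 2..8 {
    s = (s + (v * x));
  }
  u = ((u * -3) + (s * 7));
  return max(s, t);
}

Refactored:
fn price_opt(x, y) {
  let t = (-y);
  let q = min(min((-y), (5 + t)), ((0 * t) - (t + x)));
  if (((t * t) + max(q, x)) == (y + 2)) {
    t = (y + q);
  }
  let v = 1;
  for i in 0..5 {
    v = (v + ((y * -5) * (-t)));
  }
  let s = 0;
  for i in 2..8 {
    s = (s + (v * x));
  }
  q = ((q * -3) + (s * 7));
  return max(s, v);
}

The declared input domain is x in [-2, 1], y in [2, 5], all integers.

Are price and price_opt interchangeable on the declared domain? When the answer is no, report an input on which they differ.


The rewrite breaks on x=0, y=2, where the results are 0 and 1.
price: t = -2; u = -2; (((t * t) + max(u, x)) == (y + 2)) -> true; t = 0; v = 1; [i=0]; v = 1; [i=1]; v = 1; [i=2]; v = 1; [i=3]; v = 1; [i=4]; v = 1; s = 0; [i=2]; s = 0; [i=3]; s = 0; [i=4]; s = 0; [i=5]; s = 0; [i=6]; s = 0; [i=7]; s = 0; u = 6; return 0
price_opt: t = -2; q = -2; (((t * t) + max(q, x)) == (y + 2)) -> true; t = 0; v = 1; [i=0]; v = 1; [i=1]; v = 1; [i=2]; v = 1; [i=3]; v = 1; [i=4]; v = 1; s = 0; [i=2]; s = 0; [i=3]; s = 0; [i=4]; s = 0; [i=5]; s = 0; [i=6]; s = 0; [i=7]; s = 0; q = 6; return 1
verdict: not equivalent; witness: x=0, y=2


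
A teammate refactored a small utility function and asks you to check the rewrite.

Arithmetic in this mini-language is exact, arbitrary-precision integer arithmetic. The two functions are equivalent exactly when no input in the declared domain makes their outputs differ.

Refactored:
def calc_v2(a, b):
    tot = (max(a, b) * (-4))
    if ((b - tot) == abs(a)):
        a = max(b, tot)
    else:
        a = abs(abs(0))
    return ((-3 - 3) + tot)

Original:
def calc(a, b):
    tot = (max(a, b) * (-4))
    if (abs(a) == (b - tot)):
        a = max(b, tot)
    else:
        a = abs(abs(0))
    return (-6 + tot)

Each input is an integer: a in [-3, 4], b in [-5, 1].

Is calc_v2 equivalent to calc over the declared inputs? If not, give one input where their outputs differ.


Although constant usage differs, plus arithmetic usage differs, 56/56 inputs agree.
verdict: equivalent


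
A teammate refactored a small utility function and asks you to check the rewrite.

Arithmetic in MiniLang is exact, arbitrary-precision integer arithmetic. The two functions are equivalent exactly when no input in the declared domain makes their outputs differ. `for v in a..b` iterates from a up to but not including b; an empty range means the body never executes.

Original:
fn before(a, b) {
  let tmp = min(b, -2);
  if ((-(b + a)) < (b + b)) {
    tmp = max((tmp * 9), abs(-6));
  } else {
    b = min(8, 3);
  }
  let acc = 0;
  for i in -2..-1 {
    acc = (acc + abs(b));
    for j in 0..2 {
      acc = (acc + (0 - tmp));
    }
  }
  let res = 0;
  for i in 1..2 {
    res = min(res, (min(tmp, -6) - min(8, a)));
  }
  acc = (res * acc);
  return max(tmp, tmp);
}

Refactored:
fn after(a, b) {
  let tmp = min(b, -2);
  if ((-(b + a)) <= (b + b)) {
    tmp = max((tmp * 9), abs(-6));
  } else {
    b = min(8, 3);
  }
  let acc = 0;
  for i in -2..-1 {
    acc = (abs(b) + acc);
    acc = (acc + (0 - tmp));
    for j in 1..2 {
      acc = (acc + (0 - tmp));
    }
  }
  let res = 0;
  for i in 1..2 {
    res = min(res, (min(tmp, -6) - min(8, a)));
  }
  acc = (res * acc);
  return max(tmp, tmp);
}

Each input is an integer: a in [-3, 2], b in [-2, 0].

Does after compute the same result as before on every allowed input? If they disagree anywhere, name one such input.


There is a counterexample at a=0, b=0: -2 on one side, 6 on the other.
before: tmp = -2; ((-(b + a)) < (b + b)) -> false; b = 3; acc = 0; [i=-2]; acc = 3; [j=0]; acc = 5; [j=1]; acc = 7; res = 0; [i=1]; res = -6; acc = -42; return -2
after: tmp = -2; ((-(b + a)) <= (b + b)) -> true; tmp = 6; acc = 0; [i=-2]; acc = 0; acc = -6; [j=1]; acc = -12; res = 0; [i=1]; res = -6; acc = 72; return 6
verdict: not equivalent; witness: a=0, b=0


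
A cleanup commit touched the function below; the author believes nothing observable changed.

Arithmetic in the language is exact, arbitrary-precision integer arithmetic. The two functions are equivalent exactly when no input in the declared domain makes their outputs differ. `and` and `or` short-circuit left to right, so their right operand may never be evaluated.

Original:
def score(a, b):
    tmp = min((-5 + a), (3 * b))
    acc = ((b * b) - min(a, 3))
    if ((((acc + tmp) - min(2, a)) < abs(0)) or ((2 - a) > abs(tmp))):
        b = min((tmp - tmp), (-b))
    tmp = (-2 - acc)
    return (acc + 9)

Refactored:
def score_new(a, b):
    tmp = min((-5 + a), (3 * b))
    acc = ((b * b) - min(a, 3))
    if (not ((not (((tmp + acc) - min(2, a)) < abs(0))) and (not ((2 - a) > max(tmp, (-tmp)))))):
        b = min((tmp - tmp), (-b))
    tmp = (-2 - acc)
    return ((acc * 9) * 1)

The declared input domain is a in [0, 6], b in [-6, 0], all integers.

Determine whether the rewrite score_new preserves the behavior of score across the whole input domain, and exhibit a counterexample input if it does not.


There is a counterexample at a=0, b=-6: 45 on one side, 324 on the other.
score: tmp := -18 | acc := 36 | ((((acc + tmp) - min(2, a)) < abs(0)) or ((2 - a) > abs(tmp))): false | tmp := -38 | result 45
score_new: tmp := -18 | acc := 36 | (not ((not (((tmp + acc) - min(2, a)) < abs(0))) and (not ((2 - a) > max(tmp, (-tmp)))))): false | tmp := -38 | result 324
verdict: not equivalent; witness: a=0, b=-6


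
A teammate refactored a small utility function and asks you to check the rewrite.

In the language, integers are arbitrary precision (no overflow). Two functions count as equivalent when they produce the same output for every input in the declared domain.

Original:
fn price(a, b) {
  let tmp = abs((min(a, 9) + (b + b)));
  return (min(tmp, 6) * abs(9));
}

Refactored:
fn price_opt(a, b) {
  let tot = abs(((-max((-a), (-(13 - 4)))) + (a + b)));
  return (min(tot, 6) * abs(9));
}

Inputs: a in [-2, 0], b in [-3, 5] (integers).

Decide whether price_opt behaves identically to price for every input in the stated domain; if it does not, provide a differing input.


These are not equivalent — on a=-2, b=-1 the outputs split (36 vs 45).
price: tmp := 4 | result 36
price_opt: tot := 5 | result 45
verdict: not equivalent; witness: a=-2, b=-1


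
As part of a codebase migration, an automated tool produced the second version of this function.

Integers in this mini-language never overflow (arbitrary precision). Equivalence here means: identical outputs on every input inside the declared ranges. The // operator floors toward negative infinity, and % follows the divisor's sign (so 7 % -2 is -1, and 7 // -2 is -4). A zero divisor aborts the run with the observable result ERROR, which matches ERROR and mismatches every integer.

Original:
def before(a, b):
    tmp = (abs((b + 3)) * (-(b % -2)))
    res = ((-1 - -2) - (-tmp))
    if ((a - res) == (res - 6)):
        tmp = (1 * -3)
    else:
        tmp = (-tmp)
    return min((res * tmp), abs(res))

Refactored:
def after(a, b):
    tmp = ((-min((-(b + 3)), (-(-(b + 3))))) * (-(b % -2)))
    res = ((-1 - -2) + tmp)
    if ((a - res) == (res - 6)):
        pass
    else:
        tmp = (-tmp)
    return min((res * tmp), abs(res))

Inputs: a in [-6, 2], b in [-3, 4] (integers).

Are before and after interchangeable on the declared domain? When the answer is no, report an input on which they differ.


There is a counterexample at a=-4, b=-3: -3 on one side, 0 on the other.
before: tmp = 0; res = 1; ((a - res) == (res - 6)) -> true; tmp = -3; return -3
after: tmp = 0; res = 1; ((a - res) == (res - 6)) -> true; return 0
verdict: not equivalent; witness: a=-4, b=-3


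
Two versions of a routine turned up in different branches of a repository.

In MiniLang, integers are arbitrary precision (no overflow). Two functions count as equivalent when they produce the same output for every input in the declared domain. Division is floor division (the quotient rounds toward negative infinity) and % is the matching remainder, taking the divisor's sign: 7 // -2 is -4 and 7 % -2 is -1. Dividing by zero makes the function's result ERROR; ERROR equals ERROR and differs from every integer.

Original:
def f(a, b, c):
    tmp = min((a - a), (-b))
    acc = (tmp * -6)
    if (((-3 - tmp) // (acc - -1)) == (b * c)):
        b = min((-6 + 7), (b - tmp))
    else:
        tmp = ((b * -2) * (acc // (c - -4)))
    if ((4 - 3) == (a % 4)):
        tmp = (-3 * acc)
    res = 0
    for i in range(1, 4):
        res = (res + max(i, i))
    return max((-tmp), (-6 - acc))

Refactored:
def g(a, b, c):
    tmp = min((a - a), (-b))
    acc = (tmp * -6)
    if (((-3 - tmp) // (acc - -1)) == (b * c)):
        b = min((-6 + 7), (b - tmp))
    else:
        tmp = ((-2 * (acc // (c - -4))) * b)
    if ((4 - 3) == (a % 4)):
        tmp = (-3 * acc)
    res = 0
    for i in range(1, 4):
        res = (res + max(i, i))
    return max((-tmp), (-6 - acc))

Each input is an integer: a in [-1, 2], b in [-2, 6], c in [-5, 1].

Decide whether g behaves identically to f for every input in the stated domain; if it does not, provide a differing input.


Behavior is preserved: although same computation, different form, the outputs never diverge.
Tracing a=-1, b=4, c=-3: f: tmp=-4, then acc=24, then (((-3 - tmp) // (acc - -1)) == (b * c)) is false, then tmp=-192, then ((4 - 3) == (a % 4)) is false, then res=0, then (i=1), then res=1, then (i=2), then res=3, then (i=3), then res=6, then returns 192 | g: tmp=-4, then acc=24, then (((-3 - tmp) // (acc - -1)) == (b * c)) is false, then tmp=-192, then ((4 - 3) == (a % 4)) is false, then res=0, then (i=1), then res=1, then (i=2), then res=3, then (i=3), then res=6, then returns 192 — matching result 192.
Sweeping the whole domain (252 inputs) finds no disagreement.
verdict: equivalent


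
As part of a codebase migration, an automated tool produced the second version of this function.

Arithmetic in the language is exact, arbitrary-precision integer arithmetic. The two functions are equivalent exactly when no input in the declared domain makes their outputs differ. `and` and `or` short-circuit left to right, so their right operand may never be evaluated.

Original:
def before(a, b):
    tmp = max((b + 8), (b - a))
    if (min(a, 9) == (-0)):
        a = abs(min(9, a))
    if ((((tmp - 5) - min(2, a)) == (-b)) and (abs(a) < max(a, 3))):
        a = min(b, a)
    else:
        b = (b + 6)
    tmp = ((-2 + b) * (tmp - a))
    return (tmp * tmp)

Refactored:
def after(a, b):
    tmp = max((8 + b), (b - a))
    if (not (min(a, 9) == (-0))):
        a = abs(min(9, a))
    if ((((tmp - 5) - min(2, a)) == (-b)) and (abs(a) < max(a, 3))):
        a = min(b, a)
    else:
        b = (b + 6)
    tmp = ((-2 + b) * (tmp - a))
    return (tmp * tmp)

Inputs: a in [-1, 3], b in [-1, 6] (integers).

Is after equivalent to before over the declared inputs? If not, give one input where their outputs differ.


a=-1, b=0 yields 1296 from before but 784 from after.
verdict: not equivalent; witness: a=-1, b=0


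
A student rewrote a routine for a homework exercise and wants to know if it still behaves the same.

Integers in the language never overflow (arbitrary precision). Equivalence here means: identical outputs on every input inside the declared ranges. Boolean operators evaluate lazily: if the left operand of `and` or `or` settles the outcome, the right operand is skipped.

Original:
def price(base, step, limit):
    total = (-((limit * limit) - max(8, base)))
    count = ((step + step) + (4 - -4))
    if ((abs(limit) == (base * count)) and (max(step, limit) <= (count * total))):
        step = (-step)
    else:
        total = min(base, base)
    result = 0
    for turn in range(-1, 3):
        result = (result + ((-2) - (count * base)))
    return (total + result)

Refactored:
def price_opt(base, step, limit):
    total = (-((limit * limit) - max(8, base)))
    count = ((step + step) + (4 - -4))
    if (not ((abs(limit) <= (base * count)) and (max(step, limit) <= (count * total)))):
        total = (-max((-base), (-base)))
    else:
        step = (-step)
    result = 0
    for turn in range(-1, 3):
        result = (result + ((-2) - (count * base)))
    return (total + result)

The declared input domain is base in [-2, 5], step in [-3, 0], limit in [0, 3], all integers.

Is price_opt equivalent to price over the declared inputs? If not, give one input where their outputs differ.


The rewrite breaks on base=1, step=-3, limit=0, where the results are -15 and -8.
price: total := 8 | count := 2 | ((abs(limit) == (base * count)) and (max(step, limit) <= (count * total))): false | total := 1 | result := 0 | iter turn=-1: | result := -4 | iter turn=0: | result := -8 | iter turn=1: | result := -12 | iter turn=2: | result := -16 | result -15
price_opt: total := 8 | count := 2 | (not ((abs(limit) <= (base * count)) and (max(step, limit) <= (count * total)))): false | step := 3 | result := 0 | iter turn=-1: | result := -4 | iter turn=0: | result := -8 | iter turn=1: | result := -12 | iter turn=2: | result := -16 | result -8
verdict: not equivalent; witness: base=1, step=-3, limit=0


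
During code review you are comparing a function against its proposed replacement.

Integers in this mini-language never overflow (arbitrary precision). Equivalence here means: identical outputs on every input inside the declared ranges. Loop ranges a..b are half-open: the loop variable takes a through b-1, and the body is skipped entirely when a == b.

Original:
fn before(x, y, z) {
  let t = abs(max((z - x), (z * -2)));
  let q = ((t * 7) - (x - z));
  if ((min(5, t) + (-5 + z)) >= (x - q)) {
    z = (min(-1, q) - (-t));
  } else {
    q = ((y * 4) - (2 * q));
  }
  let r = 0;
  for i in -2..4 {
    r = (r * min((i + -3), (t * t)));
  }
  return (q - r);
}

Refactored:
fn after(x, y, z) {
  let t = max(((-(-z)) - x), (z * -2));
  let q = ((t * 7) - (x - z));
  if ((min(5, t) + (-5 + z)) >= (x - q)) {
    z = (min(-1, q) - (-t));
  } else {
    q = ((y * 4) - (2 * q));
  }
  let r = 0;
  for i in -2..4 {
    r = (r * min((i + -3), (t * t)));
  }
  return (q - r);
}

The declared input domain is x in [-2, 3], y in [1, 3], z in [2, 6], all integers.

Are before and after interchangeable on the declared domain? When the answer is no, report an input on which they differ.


These are not equivalent — on x=3, y=1, z=2 the outputs split (6 vs 20).
before: t becomes 1; next q becomes 6; next ((min(5, t) + (-5 + z)) >= (x - q)) evaluates to true; next z becomes 0; next r becomes 0; next at i=-2:; next r becomes 0; next at i=-1:; next r becomes 0; next at i=0:; next r becomes 0; next at i=1:; next r becomes 0; next at i=2:; next r becomes 0; next at i=3:; next r becomes 0; next final value 6
after: t becomes -1; next q becomes -8; next ((min(5, t) + (-5 + z)) >= (x - q)) evaluates to false; next q becomes 20; next r becomes 0; next at i=-2:; next r becomes 0; next at i=-1:; next r becomes 0; next at i=0:; next r becomes 0; next at i=1:; next r becomes 0; next at i=2:; next r becomes 0; next at i=3:; next r becomes 0; next final value 20
verdict: not equivalent; witness: x=3, y=1, z=2


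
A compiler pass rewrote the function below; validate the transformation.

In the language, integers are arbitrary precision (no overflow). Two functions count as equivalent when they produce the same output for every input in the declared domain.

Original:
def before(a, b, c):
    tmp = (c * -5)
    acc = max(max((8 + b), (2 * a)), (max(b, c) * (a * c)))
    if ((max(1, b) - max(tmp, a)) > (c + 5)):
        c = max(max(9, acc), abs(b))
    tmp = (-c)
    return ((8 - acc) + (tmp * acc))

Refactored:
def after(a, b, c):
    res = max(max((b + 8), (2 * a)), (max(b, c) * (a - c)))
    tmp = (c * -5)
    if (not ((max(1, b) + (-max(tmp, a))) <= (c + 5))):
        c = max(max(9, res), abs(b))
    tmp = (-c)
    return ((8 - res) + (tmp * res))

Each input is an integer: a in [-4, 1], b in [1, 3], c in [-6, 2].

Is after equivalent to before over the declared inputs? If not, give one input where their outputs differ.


Input a=-4, b=1, c=-6: 128 from before versus 53 from after.
verdict: not equivalent; witness: a=-4, b=1, c=-6


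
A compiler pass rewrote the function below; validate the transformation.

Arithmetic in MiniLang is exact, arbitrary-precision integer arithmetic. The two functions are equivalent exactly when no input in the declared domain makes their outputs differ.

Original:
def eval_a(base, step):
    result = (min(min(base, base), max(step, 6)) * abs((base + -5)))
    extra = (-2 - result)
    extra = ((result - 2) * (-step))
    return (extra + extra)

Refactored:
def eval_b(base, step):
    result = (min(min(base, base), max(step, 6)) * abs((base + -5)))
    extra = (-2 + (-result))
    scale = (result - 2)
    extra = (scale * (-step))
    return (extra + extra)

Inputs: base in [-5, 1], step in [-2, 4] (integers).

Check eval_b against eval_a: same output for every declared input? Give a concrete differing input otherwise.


Although arithmetic usage differs, plus local variable names differ, plus statement counts differ, 49/49 inputs agree.
verdict: equivalent


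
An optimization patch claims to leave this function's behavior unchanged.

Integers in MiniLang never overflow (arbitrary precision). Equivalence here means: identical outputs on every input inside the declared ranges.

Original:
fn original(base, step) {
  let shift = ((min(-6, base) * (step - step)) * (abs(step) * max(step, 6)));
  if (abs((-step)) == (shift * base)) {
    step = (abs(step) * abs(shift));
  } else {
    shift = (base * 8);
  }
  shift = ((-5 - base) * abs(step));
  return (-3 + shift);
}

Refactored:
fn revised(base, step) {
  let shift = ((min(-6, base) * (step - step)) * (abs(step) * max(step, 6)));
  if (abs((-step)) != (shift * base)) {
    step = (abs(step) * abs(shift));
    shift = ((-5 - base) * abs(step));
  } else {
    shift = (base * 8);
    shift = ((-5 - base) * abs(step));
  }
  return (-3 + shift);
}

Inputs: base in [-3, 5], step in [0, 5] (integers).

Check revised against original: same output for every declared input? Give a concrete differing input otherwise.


Input base=-3, step=1: -5 from original versus -3 from revised.
verdict: not equivalent; witness: base=-3, step=1


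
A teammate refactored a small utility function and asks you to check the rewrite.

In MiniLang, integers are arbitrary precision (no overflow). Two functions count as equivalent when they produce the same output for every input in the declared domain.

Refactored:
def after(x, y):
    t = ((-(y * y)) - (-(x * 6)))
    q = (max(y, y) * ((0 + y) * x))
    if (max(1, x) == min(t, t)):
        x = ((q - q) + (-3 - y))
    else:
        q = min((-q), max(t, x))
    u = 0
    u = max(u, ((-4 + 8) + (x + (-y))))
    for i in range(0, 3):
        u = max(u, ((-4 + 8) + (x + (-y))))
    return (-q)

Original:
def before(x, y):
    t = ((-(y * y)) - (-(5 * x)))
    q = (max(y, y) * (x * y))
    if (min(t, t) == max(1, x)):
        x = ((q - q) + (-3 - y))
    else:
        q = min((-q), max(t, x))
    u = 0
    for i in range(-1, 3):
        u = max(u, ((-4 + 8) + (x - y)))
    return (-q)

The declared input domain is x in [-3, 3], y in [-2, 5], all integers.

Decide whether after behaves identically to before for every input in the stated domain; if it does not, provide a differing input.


There is a counterexample at x=1, y=-2: -4 on one side, 4 on the other.
before: t becomes 1; next q becomes 4; next (min(t, t) == max(1, x)) evaluates to true; next x becomes -1; next u becomes 0; next at i=-1:; next u becomes 5; next at i=0:; next u becomes 5; next at i=1:; next u becomes 5; next at i=2:; next u becomes 5; next final value -4
after: t becomes 2; next q becomes 4; next (max(1, x) == min(t, t)) evaluates to false; next q becomes -4; next u becomes 0; next u becomes 7; next at i=0:; next u becomes 7; next at i=1:; next u becomes 7; next at i=2:; next u becomes 7; next final value 4
verdict: not equivalent; witness: x=1, y=-2


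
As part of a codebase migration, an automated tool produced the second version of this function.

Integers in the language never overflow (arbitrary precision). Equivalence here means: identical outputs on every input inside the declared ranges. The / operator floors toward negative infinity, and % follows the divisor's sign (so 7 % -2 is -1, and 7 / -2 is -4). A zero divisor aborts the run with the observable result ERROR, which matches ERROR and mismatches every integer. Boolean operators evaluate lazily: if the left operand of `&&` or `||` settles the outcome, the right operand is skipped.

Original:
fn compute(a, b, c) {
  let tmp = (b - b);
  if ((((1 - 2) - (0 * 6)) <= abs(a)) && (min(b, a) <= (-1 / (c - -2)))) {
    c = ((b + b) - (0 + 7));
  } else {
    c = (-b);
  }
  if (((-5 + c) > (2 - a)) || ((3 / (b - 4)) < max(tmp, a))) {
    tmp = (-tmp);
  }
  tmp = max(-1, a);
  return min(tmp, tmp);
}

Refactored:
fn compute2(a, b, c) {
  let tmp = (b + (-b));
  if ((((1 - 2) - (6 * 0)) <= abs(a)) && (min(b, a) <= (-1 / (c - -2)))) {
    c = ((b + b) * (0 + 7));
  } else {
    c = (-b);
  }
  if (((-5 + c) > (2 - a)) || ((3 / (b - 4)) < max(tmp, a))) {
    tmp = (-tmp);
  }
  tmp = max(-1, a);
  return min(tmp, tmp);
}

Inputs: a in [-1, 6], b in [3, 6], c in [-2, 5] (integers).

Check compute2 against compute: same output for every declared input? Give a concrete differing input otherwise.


Not equivalent: a=-1, b=4, c=-1 separates them (ERROR vs -1).
compute: tmp := 0 | ((((1 - 2) - (0 * 6)) <= abs(a)) && (min(b, a) <= (-1 / (c - -2)))): true | c := 1 | divide-by-zero, output ERROR
compute2: tmp := 0 | ((((1 - 2) - (6 * 0)) <= abs(a)) && (min(b, a) <= (-1 / (c - -2)))): true | c := 56 | (((-5 + c) > (2 - a)) || ((3 / (b - 4)) < max(tmp, a))): true | tmp := 0 | tmp := -1 | result -1
verdict: not equivalent; witness: a=-1, b=4, c=-1


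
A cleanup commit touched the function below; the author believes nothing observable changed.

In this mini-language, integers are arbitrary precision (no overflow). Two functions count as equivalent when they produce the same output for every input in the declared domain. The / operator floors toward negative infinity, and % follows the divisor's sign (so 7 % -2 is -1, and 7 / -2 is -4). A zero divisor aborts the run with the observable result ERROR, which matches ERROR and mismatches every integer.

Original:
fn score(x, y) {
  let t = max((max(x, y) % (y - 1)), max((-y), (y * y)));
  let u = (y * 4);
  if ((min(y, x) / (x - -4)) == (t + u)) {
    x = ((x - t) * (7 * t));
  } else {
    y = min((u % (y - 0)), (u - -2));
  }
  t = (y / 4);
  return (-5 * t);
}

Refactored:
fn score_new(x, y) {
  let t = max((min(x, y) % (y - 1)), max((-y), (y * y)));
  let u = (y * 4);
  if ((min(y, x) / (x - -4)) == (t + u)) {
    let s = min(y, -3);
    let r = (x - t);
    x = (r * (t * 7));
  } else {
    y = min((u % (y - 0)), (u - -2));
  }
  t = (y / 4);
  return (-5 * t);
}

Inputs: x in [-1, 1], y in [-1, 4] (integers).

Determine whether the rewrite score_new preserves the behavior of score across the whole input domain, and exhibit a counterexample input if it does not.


Equivalent. Although `max(x, y)` became `min(x, y)`, no input in the stated domain can expose it.
Across all 18 domain points the two functions coincide.
Spot check at x=1, y=2 — score: t becomes 4; next u becomes 8; next ((min(y, x) / (x - -4)) == (t + u)) evaluates to false; next y becomes 0; next t becomes 0; next final value 0. score_new: t becomes 4; next u becomes 8; next ((min(y, x) / (x - -4)) == (t + u)) evaluates to false; next y becomes 0; next t becomes 0; next final value 0. Both give 0.
verdict: equivalent


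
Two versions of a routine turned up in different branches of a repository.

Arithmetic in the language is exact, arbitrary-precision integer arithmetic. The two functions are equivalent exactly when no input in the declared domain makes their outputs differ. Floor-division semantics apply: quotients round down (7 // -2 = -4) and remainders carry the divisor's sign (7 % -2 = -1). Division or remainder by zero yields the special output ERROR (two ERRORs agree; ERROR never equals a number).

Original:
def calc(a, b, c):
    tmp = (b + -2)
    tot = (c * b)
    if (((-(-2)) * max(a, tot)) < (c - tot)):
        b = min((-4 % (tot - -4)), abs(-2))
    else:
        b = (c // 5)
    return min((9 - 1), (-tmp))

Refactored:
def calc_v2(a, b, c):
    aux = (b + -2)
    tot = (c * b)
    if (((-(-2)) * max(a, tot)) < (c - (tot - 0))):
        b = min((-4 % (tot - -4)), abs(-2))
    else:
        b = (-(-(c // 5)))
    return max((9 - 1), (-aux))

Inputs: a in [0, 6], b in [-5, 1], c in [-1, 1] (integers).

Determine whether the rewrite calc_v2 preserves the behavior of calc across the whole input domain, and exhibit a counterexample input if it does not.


Try a=0, b=-5, c=-1.
calc: tmp=-7, then tot=5, then (((-(-2)) * max(a, tot)) < (c - tot)) is false, then b=-1, then returns 7
calc_v2: aux=-7, then tot=5, then (((-(-2)) * max(a, tot)) < (c - (tot - 0))) is false, then b=-1, then returns 8
7 and 8 differ, so these are not the same function on this domain.
verdict: not equivalent; witness: a=0, b=-5, c=-1


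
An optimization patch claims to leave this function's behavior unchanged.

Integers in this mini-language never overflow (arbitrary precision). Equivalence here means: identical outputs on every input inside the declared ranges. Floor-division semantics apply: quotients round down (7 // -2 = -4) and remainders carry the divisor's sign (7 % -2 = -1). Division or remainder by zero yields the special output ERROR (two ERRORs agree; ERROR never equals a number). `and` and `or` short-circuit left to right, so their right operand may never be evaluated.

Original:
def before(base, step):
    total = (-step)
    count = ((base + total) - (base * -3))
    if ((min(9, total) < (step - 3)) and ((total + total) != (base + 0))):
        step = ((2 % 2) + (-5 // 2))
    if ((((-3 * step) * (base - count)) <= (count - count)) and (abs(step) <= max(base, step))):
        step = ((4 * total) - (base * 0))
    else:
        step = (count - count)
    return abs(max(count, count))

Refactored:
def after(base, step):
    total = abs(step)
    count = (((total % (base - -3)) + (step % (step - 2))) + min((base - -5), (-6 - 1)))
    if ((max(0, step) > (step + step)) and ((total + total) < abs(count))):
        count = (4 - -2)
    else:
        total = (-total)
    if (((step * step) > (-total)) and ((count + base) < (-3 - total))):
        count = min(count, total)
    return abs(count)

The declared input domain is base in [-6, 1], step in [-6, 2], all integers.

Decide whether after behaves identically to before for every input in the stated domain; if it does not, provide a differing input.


Not equivalent: base=-6, step=-6 separates them (18 vs 6).
before: total = 6; count = -18; ((min(9, total) < (step - 3)) and ((total + total) != (base + 0))) -> false; ((((-3 * step) * (base - count)) <= (count - count)) and (abs(step) <= max(base, step))) -> false; step = 0; return 18
after: total = 6; count = -13; ((max(0, step) > (step + step)) and ((total + total) < abs(count))) -> true; count = 6; (((step * step) > (-total)) and ((count + base) < (-3 - total))) -> false; return 6
verdict: not equivalent; witness: base=-6, step=-6


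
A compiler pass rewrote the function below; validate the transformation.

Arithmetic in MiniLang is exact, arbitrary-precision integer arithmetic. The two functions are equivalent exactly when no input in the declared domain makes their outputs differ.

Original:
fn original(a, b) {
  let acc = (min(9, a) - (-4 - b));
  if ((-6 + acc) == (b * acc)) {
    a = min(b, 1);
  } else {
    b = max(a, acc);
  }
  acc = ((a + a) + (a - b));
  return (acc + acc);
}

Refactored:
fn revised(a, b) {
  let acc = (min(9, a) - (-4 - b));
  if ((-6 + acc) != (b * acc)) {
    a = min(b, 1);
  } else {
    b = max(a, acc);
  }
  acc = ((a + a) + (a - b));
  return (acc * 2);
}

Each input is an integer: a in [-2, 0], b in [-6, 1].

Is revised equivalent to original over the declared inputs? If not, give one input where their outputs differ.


On input a=-2, b=-6, original returns -8 while revised returns -24.
verdict: not equivalent; witness: a=-2, b=-6


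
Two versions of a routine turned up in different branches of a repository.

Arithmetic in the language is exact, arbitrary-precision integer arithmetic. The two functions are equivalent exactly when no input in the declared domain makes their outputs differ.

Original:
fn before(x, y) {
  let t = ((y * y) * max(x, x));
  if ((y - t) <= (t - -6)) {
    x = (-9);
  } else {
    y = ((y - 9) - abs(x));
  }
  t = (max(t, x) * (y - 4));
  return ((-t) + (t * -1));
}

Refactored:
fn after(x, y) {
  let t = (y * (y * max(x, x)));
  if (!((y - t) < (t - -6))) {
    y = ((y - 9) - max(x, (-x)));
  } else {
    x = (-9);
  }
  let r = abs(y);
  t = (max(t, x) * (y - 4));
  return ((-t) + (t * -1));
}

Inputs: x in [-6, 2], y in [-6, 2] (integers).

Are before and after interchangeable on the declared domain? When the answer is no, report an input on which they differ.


There is a counterexample at x=-1, y=-2: -48 on one side, -32 on the other.
before: t = -4; ((y - t) <= (t - -6)) -> true; x = -9; t = 24; return -48
after: t = -4; (!((y - t) < (t - -6))) -> true; y = -12; r = 12; t = 16; return -32
verdict: not equivalent; witness: x=-1, y=-2


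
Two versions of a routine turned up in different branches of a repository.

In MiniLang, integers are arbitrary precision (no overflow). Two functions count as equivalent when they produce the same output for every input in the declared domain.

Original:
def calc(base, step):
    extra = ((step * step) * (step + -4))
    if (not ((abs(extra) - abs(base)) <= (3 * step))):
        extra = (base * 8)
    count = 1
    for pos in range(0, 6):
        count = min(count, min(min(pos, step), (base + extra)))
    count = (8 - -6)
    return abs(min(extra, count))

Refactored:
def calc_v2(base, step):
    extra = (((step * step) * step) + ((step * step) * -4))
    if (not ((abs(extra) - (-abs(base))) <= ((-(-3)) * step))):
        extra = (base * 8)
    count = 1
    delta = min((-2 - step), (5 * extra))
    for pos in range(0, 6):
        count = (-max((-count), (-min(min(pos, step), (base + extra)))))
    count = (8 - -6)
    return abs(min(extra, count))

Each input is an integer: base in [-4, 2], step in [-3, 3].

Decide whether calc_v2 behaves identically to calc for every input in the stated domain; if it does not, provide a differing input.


Evaluate both at base=-4, step=0.
calc: extra=0, then (not ((abs(extra) - abs(base)) <= (3 * step))) is false, then count=1, then (pos=0), then count=-4, then (pos=1), then count=-4, then (pos=2), then count=-4, then (pos=3), then count=-4, then (pos=4), then count=-4, then (pos=5), then count=-4, then count=14, then returns 0
calc_v2: extra=0, then (not ((abs(extra) - (-abs(base))) <= ((-(-3)) * step))) is true, then extra=-32, then count=1, then delta=-160, then (pos=0), then count=-36, then (pos=1), then count=-36, then (pos=2), then count=-36, then (pos=3), then count=-36, then (pos=4), then count=-36, then (pos=5), then count=-36, then count=14, then returns 32
0 vs 32 — the two versions disagree here.
verdict: not equivalent; witness: base=-4, step=0
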